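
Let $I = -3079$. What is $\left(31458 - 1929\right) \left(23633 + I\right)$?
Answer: $606939066$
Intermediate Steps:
$\left(31458 - 1929\right) \left(23633 + I\right) = \left(31458 - 1929\right) \left(23633 - 3079\right) = 29529 \cdot 20554 = 606939066$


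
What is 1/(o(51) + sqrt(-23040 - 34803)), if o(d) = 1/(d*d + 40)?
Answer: 2641/403448041684 - 20924643*I*sqrt(6427)/403448041684 ≈ 6.5461e-9 - 0.0041579*I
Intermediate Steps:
o(d) = 1/(40 + d**2) (o(d) = 1/(d**2 + 40) = 1/(40 + d**2))
1/(o(51) + sqrt(-23040 - 34803)) = 1/(1/(40 + 51**2) + sqrt(-23040 - 34803)) = 1/(1/(40 + 2601) + sqrt(-57843)) = 1/(1/2641 + 3*I*sqrt(6427))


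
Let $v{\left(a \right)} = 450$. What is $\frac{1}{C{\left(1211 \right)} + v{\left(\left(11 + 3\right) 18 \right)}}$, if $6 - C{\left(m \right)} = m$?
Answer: $- \frac{1}{755} \approx -0.0013245$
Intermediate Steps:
$C{\left(m \right)} = 6 - m$
$\frac{1}{C{\left(1211 \right)} + v{\left(\left(11 + 3\right) 18 \right)}} = \frac{1}{\left(6 - 1211\right) + 450} = \frac{1}{-1205 + 450} = \frac{1}{-755} = - \frac{1}{755}$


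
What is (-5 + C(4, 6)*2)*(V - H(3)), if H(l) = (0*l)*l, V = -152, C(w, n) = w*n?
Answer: -6536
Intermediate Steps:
C(w, n) = n*w
H(l) = 0 (H(l) = 0*l = 0)
(-5 + C(4, 6)*2)*(V - H(3)) = (-5 + (6*4)*2)*(-152 - 1*0) = (-5 + 24*2)*(-152 + 0) = (-5 + 48)*(-152) = 43*(-152) = -6536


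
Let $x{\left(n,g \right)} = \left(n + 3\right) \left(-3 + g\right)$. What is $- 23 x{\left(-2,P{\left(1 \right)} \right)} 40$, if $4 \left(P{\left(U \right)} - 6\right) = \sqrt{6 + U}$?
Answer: $-2760 - 230 \sqrt{7} \approx -3368.5$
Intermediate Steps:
$P{\left(U \right)} = 6 + \frac{\sqrt{6 + U}}{4}$
$x{\left(n,g \right)} = \left(-3 + g\right) \left(3 + n\right)$ ($x{\left(n,g \right)} = \left(3 + n\right) \left(-3 + g\right) = \left(-3 + g\right) \left(3 + n\right)$)
$- 23 x{\left(-2,P{\left(1 \right)} \right)} 40 = - 23 \left(-9 - -6 + 3 \left(6 + \frac{\sqrt{6 + 1}}{4}\right) + \left(6 + \frac{\sqrt{6 + 1}}{4}\right) \left(-2\right)\right) 40 = - 23 \left(-9 + 6 + 3 \left(6 + \frac{\sqrt{7}}{4}\right) + \left(6 + \frac{\sqrt{7}}{4}\right) \left(-2\right)\right) 40 = - 23 \left(-9 + 6 + \left(18 + \frac{3 \sqrt{7}}{4}\right) - \left(12 + \frac{\sqrt{7}}{2}\right)\right) 40 = - 23 \left(3 + \frac{\sqrt{7}}{4}\right) 40 = \left(-69 - \frac{23 \sqrt{7}}{4}\right) 40 = -2760 - 230 \sqrt{7}$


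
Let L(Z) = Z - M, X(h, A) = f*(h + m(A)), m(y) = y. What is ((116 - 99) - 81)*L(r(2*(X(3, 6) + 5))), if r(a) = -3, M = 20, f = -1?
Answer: 1472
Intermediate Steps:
X(h, A) = -A - h (X(h, A) = -(h + A) = -(A + h) = -A - h)
L(Z) = -20 + Z (L(Z) = Z - 1*20 = Z - 20 = -20 + Z)
((116 - 99) - 81)*L(r(2*(X(3, 6) + 5))) = ((116 - 99) - 81)*(-20 - 3) = (17 - 81)*(-23) = -64*(-23) = 1472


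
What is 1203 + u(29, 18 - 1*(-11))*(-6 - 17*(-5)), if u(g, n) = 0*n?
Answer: 1203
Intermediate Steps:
u(g, n) = 0
1203 + u(29, 18 - 1*(-11))*(-6 - 17*(-5)) = 1203 + 0*(-6 - 17*(-5)) = 1203 + 0*(-6 + 85) = 1203 + 0*79 = 1203 + 0 = 1203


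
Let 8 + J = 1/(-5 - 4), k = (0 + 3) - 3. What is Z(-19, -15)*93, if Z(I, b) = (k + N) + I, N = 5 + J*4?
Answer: -12958/3 ≈ -4319.3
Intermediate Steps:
k = 0 (k = 3 - 3 = 0)
J = -73/9 (J = -8 + 1/(-5 - 4) = -8 + 1/(-9) = -8 - 1/9 = -73/9 ≈ -8.1111)
N = -247/9 (N = 5 - 73/9*4 = 5 - 292/9 = -247/9 ≈ -27.444)
Z(I, b) = -247/9 + I (Z(I, b) = (0 - 247/9) + I = -247/9 + I)
Z(-19, -15)*93 = (-247/9 - 19)*93 = -418/9*93 = -12958/3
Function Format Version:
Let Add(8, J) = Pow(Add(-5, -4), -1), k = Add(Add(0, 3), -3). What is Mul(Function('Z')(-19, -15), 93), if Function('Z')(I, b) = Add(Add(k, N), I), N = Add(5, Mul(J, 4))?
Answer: Rational(-12958, 3) ≈ -4319.3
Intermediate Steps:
k = 0 (k = Add(3, -3) = 0)
J = Rational(-73, 9) (J = Add(-8, Pow(Add(-5, -4), -1)) = Add(-8, Pow(-9, -1)) = Add(-8, Rational(-1, 9)) = Rational(-73, 9) ≈ -8.1111)
N = Rational(-247, 9) (N = Add(5, Mul(Rational(-73, 9), 4)) = Add(5, Rational(-292, 9)) = Rational(-247, 9) ≈ -27.444)
Function('Z')(I, b) = Add(Rational(-247, 9), I) (Function('Z')(I, b) = Add(Add(0, Rational(-247, 9)), I) = Add(Rational(-247, 9), I))
Mul(Function('Z')(-19, -15), 93) = Mul(Add(Rational(-247, 9), -19), 93) = Mul(Rational(-418, 9), 93) = Rational(-12958, 3)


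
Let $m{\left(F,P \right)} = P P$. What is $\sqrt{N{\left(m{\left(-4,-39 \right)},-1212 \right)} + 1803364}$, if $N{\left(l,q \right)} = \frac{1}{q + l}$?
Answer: $\frac{\sqrt{172186998393}}{309} \approx 1342.9$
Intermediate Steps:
$m{\left(F,P \right)} = P^{2}$
$N{\left(l,q \right)} = \frac{1}{l + q}$
$\sqrt{N{\left(m{\left(-4,-39 \right)},-1212 \right)} + 1803364} = \sqrt{\frac{1}{\left(-39\right)^{2} - 1212} + 1803364} = \sqrt{\frac{1}{1521 - 1212} + 1803364} = \sqrt{\frac{1}{309} + 1803364} = \sqrt{\frac{557239477}{309}} = \frac{\sqrt{172186998393}}{309}$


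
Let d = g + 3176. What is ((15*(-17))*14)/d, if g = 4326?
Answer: -1785/3751 ≈ -0.47587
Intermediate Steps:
d = 7502 (d = 4326 + 3176 = 7502)
((15*(-17))*14)/d = ((15*(-17))*14)/7502 = -255*14*(1/7502) = -3570*1/7502 = -1785/3751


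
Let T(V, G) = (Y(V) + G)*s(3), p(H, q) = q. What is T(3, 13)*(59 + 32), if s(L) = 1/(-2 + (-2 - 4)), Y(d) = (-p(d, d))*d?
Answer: -91/2 ≈ -45.500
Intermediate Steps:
Y(d) = -d² (Y(d) = (-d)*d = -d²)
s(L) = -⅛ (s(L) = 1/(-2 - 6) = 1/(-8) = -⅛)
T(V, G) = -G/8 + V²/8 (T(V, G) = (-V² + G)*(-⅛) = (G - V²)*(-⅛) = -G/8 + V²/8)
T(3, 13)*(59 + 32) = (-⅛*13 + (⅛)*3²)*(59 + 32) = (-13/8 + (⅛)*9)*91 = (-13/8 + 9/8)*91 = -½*91 = -91/2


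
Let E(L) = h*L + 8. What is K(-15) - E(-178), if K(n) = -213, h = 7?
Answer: 1025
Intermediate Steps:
E(L) = 8 + 7*L (E(L) = 7*L + 8 = 8 + 7*L)
K(-15) - E(-178) = -213 - (8 + 7*(-178)) = -213 - (8 - 1246) = -213 - 1*(-1238) = -213 + 1238 = 1025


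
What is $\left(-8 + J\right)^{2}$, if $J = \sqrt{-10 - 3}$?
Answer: $\left(8 - i \sqrt{13}\right)^{2} \approx 51.0 - 57.689 i$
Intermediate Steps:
$J = i \sqrt{13}$ ($J = \sqrt{-13} = i \sqrt{13} \approx 3.6056 i$)
$\left(-8 + J\right)^{2} = \left(-8 + i \sqrt{13}\right)^{2}$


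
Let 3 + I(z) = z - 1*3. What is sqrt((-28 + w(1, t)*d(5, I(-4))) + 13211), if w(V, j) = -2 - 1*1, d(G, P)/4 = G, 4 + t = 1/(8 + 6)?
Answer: sqrt(13123) ≈ 114.56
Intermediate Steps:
I(z) = -6 + z (I(z) = -3 + (z - 1*3) = -3 + (z - 3) = -3 + (-3 + z) = -6 + z)
t = -55/14 (t = -4 + 1/(8 + 6) = -4 + 1/14 = -55/14 ≈ -3.9286)
d(G, P) = 4*G
w(V, j) = -3 (w(V, j) = -2 - 1 = -3)
sqrt((-28 + w(1, t)*d(5, I(-4))) + 13211) = sqrt((-28 - 12*5) + 13211) = sqrt((-28 - 3*20) + 13211) = sqrt((-28 - 60) + 13211) = sqrt(-88 + 13211) = sqrt(13123)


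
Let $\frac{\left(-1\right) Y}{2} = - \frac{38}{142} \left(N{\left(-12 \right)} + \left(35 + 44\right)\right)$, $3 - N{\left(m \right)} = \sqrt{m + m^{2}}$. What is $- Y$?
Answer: $- \frac{3116}{71} + \frac{76 \sqrt{33}}{71} \approx -37.738$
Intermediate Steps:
$N{\left(m \right)} = 3 - \sqrt{m + m^{2}}$
$Y = \frac{3116}{71} - \frac{76 \sqrt{33}}{71}$ ($Y = - 2 - \frac{38}{142} \left(\left(3 - \sqrt{- 12 \left(1 - 12\right)}\right) + \left(35 + 44\right)\right) = - 2 \left(-38\right) \frac{1}{142} \left(\left(3 - \sqrt{\left(-12\right) \left(-11\right)}\right) + 79\right) = - 2 \left(- \frac{19 \left(\left(3 - \sqrt{132}\right) + 79\right)}{71}\right) = - 2 \left(- \frac{19 \left(\left(3 - 2 \sqrt{33}\right) + 79\right)}{71}\right) = - 2 \left(- \frac{19 \left(82 - 2 \sqrt{33}\right)}{71}\right) = - 2 \left(- \frac{1558}{71} + \frac{38 \sqrt{33}}{71}\right) = \frac{3116}{71} - \frac{76 \sqrt{33}}{71} \approx 37.738$)
$- Y = - (\frac{3116}{71} - \frac{76 \sqrt{33}}{71}) = - \frac{3116}{71} + \frac{76 \sqrt{33}}{71}$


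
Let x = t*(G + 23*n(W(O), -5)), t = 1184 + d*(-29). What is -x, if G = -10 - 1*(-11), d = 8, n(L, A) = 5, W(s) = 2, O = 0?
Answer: -110432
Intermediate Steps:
t = 952 (t = 1184 + 8*(-29) = 1184 - 232 = 952)
G = 1 (G = -10 + 11 = 1)
x = 110432 (x = 952*(1 + 23*5) = 952*(1 + 115) = 952*116 = 110432)
-x = -1*110432 = -110432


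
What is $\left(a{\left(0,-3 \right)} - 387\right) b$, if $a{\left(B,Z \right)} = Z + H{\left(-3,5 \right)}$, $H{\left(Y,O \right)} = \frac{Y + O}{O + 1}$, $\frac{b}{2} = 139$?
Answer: $- \frac{324982}{3} \approx -1.0833 \cdot 10^{5}$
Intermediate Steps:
$b = 278$ ($b = 2 \cdot 139 = 278$)
$H{\left(Y,O \right)} = \frac{O + Y}{1 + O}$
$a{\left(B,Z \right)} = \frac{1}{3} + Z$ ($a{\left(B,Z \right)} = Z + \frac{5 - 3}{1 + 5} = Z + \frac{1}{6} \cdot 2 = Z + \frac{1}{3} = \frac{1}{3} + Z$)
$\left(a{\left(0,-3 \right)} - 387\right) b = \left(\left(\frac{1}{3} - 3\right) - 387\right) 278 = \left(- \frac{8}{3} - 387\right) 278 = \left(- \frac{1169}{3}\right) 278 = - \frac{324982}{3}$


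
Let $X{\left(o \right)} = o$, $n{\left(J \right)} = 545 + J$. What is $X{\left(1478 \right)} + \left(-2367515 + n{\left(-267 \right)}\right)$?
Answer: $-2365759$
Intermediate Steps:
$X{\left(1478 \right)} + \left(-2367515 + n{\left(-267 \right)}\right) = 1478 + \left(-2367515 + \left(545 - 267\right)\right) = 1478 + \left(-2367515 + 278\right) = 1478 - 2367237 = -2365759$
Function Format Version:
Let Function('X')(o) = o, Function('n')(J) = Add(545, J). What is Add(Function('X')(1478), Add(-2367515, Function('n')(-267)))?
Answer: -2365759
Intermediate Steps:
Add(Function('X')(1478), Add(-2367515, Function('n')(-267))) = Add(1478, Add(-2367515, Add(545, -267))) = Add(1478, Add(-2367515, 278)) = Add(1478, -2367237) = -2365759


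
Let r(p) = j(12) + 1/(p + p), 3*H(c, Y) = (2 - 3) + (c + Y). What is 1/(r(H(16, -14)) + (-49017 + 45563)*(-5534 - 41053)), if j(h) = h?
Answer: 2/321823023 ≈ 6.2146e-9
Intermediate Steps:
H(c, Y) = -1/3 + Y/3 + c/3 (H(c, Y) = ((2 - 3) + (c + Y))/3 = (-1 + (Y + c))/3 = (-1 + Y + c)/3 = -1/3 + Y/3 + c/3)
r(p) = 12 + 1/(2*p) (r(p) = 12 + 1/(p + p) = 12 + 1/(2*p))
1/(r(H(16, -14)) + (-49017 + 45563)*(-5534 - 41053)) = 1/((12 + 1/(2*(-1/3 + (1/3)*(-14) + (1/3)*16))) + (-49017 + 45563)*(-5534 - 41053)) = 1/((12 + 1/(2*(-1/3 - 14/3 + 16/3))) - 3454*(-46587)) = 1/((12 + 1/(2*(1/3))) + 160911498) = 1/((12 + (1/2)*3) + 160911498) = 1/((12 + 3/2) + 160911498) = 1/(27/2 + 160911498) = 1/(321823023/2) = 2/321823023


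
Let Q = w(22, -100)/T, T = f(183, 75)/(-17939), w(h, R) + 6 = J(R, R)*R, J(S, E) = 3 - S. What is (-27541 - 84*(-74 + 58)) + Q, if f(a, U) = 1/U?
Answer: 13865923853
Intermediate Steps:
w(h, R) = -6 + R*(3 - R) (w(h, R) = -6 + (3 - R)*R = -6 + R*(3 - R))
T = -1/1345425 (T = 1/(75*(-17939)) = (1/75)*(-1/17939) = -1/1345425 ≈ -7.4326e-7)
Q = 13865950050 (Q = (-6 - 1*(-100)*(-3 - 100))/(-1/1345425) = (-6 - 1*(-100)*(-103))*(-1345425) = (-6 - 10300)*(-1345425) = -10306*(-1345425) = 13865950050)
(-27541 - 84*(-74 + 58)) + Q = (-27541 - 84*(-74 + 58)) + 13865950050 = (-27541 - 84*(-16)) + 13865950050 = (-27541 + 1344) + 13865950050 = -26197 + 13865950050 = 13865923853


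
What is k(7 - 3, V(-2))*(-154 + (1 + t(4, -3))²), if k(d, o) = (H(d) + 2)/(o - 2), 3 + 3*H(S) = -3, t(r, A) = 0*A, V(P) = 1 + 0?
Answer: 0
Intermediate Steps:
V(P) = 1
t(r, A) = 0
H(S) = -2 (H(S) = -1 + (⅓)*(-3) = -1 - 1 = -2)
k(d, o) = 0 (k(d, o) = (-2 + 2)/(o - 2) = 0/(-2 + o) = 0)
k(7 - 3, V(-2))*(-154 + (1 + t(4, -3))²) = 0*(-154 + (1 + 0)²) = 0*(-154 + 1²) = 0*(-154 + 1) = 0*(-153) = 0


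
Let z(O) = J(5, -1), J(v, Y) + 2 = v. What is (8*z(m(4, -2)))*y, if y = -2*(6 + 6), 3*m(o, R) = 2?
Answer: -576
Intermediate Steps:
J(v, Y) = -2 + v
m(o, R) = 2/3 (m(o, R) = (1/3)*2 = 2/3)
z(O) = 3 (z(O) = -2 + 5 = 3)
y = -24 (y = -2*12 = -24)
(8*z(m(4, -2)))*y = (8*3)*(-24) = 24*(-24) = -576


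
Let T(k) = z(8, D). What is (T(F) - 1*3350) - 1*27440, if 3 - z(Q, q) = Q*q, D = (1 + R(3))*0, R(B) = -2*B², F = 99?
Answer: -30787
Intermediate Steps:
D = 0 (D = (1 - 2*3²)*0 = (1 - 2*9)*0 = (1 - 18)*0 = -17*0 = 0)
z(Q, q) = 3 - Q*q
T(k) = 3 (T(k) = 3 - 1*8*0 = 3 + 0 = 3)
(T(F) - 1*3350) - 1*27440 = (3 - 1*3350) - 1*27440 = (3 - 3350) - 27440 = -3347 - 27440 = -30787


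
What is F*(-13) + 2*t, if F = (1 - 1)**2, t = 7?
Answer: 14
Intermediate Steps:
F = 0 (F = 0**2 = 0)
F*(-13) + 2*t = 0*(-13) + 2*7 = 0 + 14 = 14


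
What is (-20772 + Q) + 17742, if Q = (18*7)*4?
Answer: -2526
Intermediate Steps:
Q = 504 (Q = 126*4 = 504)
(-20772 + Q) + 17742 = (-20772 + 504) + 17742 = -20268 + 17742 = -2526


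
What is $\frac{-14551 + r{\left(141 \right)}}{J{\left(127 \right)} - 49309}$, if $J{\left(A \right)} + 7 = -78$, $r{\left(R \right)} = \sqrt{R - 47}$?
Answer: $\frac{14551}{49394} - \frac{\sqrt{94}}{49394} \approx 0.29439$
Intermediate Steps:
$r{\left(R \right)} = \sqrt{-47 + R}$
$J{\left(A \right)} = -85$ ($J{\left(A \right)} = -7 - 78 = -85$)
$\frac{-14551 + r{\left(141 \right)}}{J{\left(127 \right)} - 49309} = \frac{-14551 + \sqrt{-47 + 141}}{-85 - 49309} = \frac{-14551 + \sqrt{94}}{-49394} = \left(-14551 + \sqrt{94}\right) \left(- \frac{1}{49394}\right) = \frac{14551}{49394} - \frac{\sqrt{94}}{49394}$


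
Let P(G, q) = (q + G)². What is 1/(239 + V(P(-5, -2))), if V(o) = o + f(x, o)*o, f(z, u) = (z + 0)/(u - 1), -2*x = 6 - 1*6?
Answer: 1/288 ≈ 0.0034722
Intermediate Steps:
x = 0 (x = -(6 - 1*6)/2 = -(6 - 6)/2 = -½*0 = 0)
f(z, u) = z/(-1 + u)
P(G, q) = (G + q)²
V(o) = o (V(o) = o + (0/(-1 + o))*o = o + 0*o = o + 0 = o)
1/(239 + V(P(-5, -2))) = 1/(239 + (-5 - 2)²) = 1/(239 + (-7)²) = 1/(239 + 49) = 1/288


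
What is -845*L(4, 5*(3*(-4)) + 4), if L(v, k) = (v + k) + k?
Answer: 91260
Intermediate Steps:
L(v, k) = v + 2*k (L(v, k) = (k + v) + k = v + 2*k)
-845*L(4, 5*(3*(-4)) + 4) = -845*(4 + 2*(5*(3*(-4)) + 4)) = -845*(4 + 2*(5*(-12) + 4)) = -845*(4 + 2*(-60 + 4)) = -845*(4 + 2*(-56)) = -845*(4 - 112) = -845*(-108) = 91260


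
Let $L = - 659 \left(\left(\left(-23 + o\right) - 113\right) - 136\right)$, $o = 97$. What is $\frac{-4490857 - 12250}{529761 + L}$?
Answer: $- \frac{4503107}{645086} \approx -6.9806$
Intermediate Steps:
$L = 115325$ ($L = - 659 \left(\left(\left(-23 + 97\right) - 113\right) - 136\right) = - 659 \left(\left(74 - 113\right) - 136\right) = - 659 \left(-39 - 136\right) = \left(-659\right) \left(-175\right) = 115325$)
$\frac{-4490857 - 12250}{529761 + L} = \frac{-4490857 - 12250}{529761 + 115325} = - \frac{4503107}{645086}$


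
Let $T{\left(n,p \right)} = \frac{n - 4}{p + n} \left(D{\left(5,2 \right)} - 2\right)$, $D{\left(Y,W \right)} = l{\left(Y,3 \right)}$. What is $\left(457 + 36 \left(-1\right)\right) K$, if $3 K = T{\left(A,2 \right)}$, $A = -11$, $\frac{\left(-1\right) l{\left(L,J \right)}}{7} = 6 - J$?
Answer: $- \frac{48415}{9} \approx -5379.4$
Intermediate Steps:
$l{\left(L,J \right)} = -42 + 7 J$ ($l{\left(L,J \right)} = - 7 \left(6 - J\right) = -42 + 7 J$)
$D{\left(Y,W \right)} = -21$ ($D{\left(Y,W \right)} = -42 + 7 \cdot 3 = -42 + 21 = -21$)
$T{\left(n,p \right)} = - \frac{23 \left(-4 + n\right)}{n + p}$ ($T{\left(n,p \right)} = \frac{n - 4}{p + n} \left(-21 - 2\right) = \frac{-4 + n}{n + p} \left(-23\right) = - \frac{23 \left(-4 + n\right)}{n + p}$)
$K = - \frac{115}{9}$ ($K = \frac{23 \frac{1}{-11 + 2} \left(4 - -11\right)}{3} = \frac{23 \frac{1}{-9} \left(4 + 11\right)}{3} = \frac{23 \left(- \frac{1}{9}\right) 15}{3} = \frac{1}{3} \left(- \frac{115}{3}\right) = - \frac{115}{9} \approx -12.778$)
$\left(457 + 36 \left(-1\right)\right) K = \left(457 + 36 \left(-1\right)\right) \left(- \frac{115}{9}\right) = \left(457 - 36\right) \left(- \frac{115}{9}\right) = 421 \left(- \frac{115}{9}\right) = - \frac{48415}{9}$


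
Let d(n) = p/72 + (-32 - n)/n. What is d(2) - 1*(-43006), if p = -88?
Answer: 386890/9 ≈ 42988.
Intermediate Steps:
d(n) = -11/9 + (-32 - n)/n (d(n) = -88/72 + (-32 - n)/n = -88*1/72 + (-32 - n)/n = -11/9 + (-32 - n)/n)
d(2) - 1*(-43006) = (-20/9 - 32/2) - 1*(-43006) = (-20/9 - 32*½) + 43006 = (-20/9 - 16) + 43006 = -164/9 + 43006 = 386890/9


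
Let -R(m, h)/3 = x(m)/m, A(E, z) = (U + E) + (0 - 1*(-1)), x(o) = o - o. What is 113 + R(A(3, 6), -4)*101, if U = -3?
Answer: 113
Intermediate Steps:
x(o) = 0
A(E, z) = -2 + E (A(E, z) = (-3 + E) + (0 - 1*(-1)) = (-3 + E) + (0 + 1) = (-3 + E) + 1 = -2 + E)
R(m, h) = 0 (R(m, h) = -0/m = -3*0 = 0)
113 + R(A(3, 6), -4)*101 = 113 + 0*101 = 113 + 0 = 113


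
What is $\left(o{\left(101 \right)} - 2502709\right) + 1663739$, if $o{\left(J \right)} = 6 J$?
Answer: $-838364$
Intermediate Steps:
$\left(o{\left(101 \right)} - 2502709\right) + 1663739 = \left(6 \cdot 101 - 2502709\right) + 1663739 = \left(606 - 2502709\right) + 1663739 = -2502103 + 1663739 = -838364$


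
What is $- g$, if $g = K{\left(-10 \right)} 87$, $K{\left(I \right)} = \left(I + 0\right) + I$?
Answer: $1740$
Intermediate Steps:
$K{\left(I \right)} = 2 I$ ($K{\left(I \right)} = I + I = 2 I$)
$g = -1740$ ($g = 2 \left(-10\right) 87 = \left(-20\right) 87 = -1740$)
$- g = \left(-1\right) \left(-1740\right) = 1740$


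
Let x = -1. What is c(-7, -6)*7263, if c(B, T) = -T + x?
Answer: 36315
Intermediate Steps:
c(B, T) = -1 - T (c(B, T) = -T - 1 = -1 - T)
c(-7, -6)*7263 = (-1 - 1*(-6))*7263 = (-1 + 6)*7263 = 5*7263 = 36315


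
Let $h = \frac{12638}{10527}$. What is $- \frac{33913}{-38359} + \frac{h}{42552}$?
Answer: $\frac{7595820155197}{8591359286268} \approx 0.88412$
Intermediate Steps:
$h = \frac{12638}{10527}$ ($h = 12638 \cdot \frac{1}{10527} = \frac{12638}{10527} \approx 1.2005$)
$- \frac{33913}{-38359} + \frac{h}{42552} = - \frac{33913}{-38359} + \frac{12638}{10527 \cdot 42552} = \left(-33913\right) \left(- \frac{1}{38359}\right) + \frac{12638}{10527} \cdot \frac{1}{42552} = \frac{33913}{38359} + \frac{6319}{223972452} = \frac{7595820155197}{8591359286268}$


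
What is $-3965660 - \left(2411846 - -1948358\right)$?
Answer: $-8325864$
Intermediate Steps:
$-3965660 - \left(2411846 - -1948358\right) = -3965660 - \left(2411846 + 1948358\right) = -3965660 - 4360204 = -8325864$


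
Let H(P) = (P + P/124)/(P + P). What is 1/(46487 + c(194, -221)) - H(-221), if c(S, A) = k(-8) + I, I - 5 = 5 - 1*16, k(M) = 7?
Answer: -90793/180141 ≈ -0.50401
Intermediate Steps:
I = -6 (I = 5 + (5 - 1*16) = 5 + (5 - 16) = 5 - 11 = -6)
c(S, A) = 1 (c(S, A) = 7 - 6 = 1)
H(P) = 125/248 (H(P) = (P + P*(1/124))/((2*P)) = (P + P/124)*(1/(2*P)) = (125*P/124)*(1/(2*P)) = 125/248)
1/(46487 + c(194, -221)) - H(-221) = 1/(46487 + 1) - 1*125/248 = 1/46488 - 125/248 = -90793/180141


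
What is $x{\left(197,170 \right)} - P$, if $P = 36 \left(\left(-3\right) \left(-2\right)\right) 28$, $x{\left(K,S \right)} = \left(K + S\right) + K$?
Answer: $-5484$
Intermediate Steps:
$x{\left(K,S \right)} = S + 2 K$
$P = 6048$ ($P = 36 \cdot 6 \cdot 28 = 216 \cdot 28 = 6048$)
$x{\left(197,170 \right)} - P = \left(170 + 2 \cdot 197\right) - 6048 = \left(170 + 394\right) - 6048 = 564 - 6048 = -5484$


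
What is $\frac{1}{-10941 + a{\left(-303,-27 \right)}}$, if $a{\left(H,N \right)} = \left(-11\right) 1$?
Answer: $- \frac{1}{10952} \approx -9.1308 \cdot 10^{-5}$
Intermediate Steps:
$a{\left(H,N \right)} = -11$
$\frac{1}{-10941 + a{\left(-303,-27 \right)}} = \frac{1}{-10941 - 11} = \frac{1}{-10952} = - \frac{1}{10952}$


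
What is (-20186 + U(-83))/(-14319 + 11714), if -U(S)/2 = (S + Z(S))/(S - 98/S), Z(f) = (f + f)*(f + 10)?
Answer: 135085316/17690555 ≈ 7.6360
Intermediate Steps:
Z(f) = 2*f*(10 + f) (Z(f) = (2*f)*(10 + f) = 2*f*(10 + f))
U(S) = -2*(S + 2*S*(10 + S))/(S - 98/S)
(-20186 + U(-83))/(-14319 + 11714) = (-20186 + (-83)²*(-42 - 4*(-83))/(-98 + (-83)²))/(-14319 + 11714) = (-20186 + 6889*(-42 + 332)/(-98 + 6889))/(-2605) = (-20186 + 6889*290/6791)*(-1/2605) = (-20186 + 6889*(1/6791)*290)*(-1/2605) = (-20186 + 1997810/6791)*(-1/2605) = -135085316/6791*(-1/2605) = 135085316/17690555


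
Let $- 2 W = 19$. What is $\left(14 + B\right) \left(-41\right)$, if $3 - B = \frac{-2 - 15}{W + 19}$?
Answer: $- \frac{14637}{19} \approx -770.37$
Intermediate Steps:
$W = - \frac{19}{2}$ ($W = \left(- \frac{1}{2}\right) 19 = - \frac{19}{2} \approx -9.5$)
$B = \frac{91}{19}$ ($B = 3 - \frac{-2 - 15}{- \frac{19}{2} + 19} = 3 - - \frac{17}{\frac{19}{2}} = 3 - \left(-17\right) \frac{2}{19} = 3 - - \frac{34}{19} = 3 + \frac{34}{19} = \frac{91}{19} \approx 4.7895$)
$\left(14 + B\right) \left(-41\right) = \left(14 + \frac{91}{19}\right) \left(-41\right) = \frac{357}{19} \left(-41\right) = - \frac{14637}{19}$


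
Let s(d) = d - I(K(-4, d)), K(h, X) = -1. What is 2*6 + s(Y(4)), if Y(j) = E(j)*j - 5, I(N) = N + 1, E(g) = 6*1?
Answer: 31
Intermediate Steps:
E(g) = 6
I(N) = 1 + N
Y(j) = -5 + 6*j (Y(j) = 6*j - 5 = -5 + 6*j)
s(d) = d (s(d) = d - (1 - 1) = d - 1*0 = d + 0 = d)
2*6 + s(Y(4)) = 2*6 + (-5 + 6*4) = 12 + (-5 + 24) = 12 + 19 = 31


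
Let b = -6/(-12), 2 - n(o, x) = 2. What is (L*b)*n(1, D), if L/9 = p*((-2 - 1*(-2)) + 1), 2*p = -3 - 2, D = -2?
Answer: 0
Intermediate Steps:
n(o, x) = 0 (n(o, x) = 2 - 1*2 = 2 - 2 = 0)
p = -5/2 (p = (-3 - 2)/2 = (1/2)*(-5) = -5/2 ≈ -2.5000)
b = 1/2 (b = -6*(-1/12) = 1/2 ≈ 0.50000)
L = -45/2 (L = 9*(-5*((-2 - 1*(-2)) + 1)/2) = 9*(-5*((-2 + 2) + 1)/2) = 9*(-5*(0 + 1)/2) = 9*(-5/2*1) = 9*(-5/2) = -45/2 ≈ -22.500)
(L*b)*n(1, D) = -45/2*1/2*0 = -45/4*0 = 0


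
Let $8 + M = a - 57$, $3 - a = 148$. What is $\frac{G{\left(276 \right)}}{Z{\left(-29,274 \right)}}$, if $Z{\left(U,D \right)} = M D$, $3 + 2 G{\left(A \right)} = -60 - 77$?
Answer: $\frac{1}{822} \approx 0.0012165$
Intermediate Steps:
$a = -145$ ($a = 3 - 148 = -145$)
$G{\left(A \right)} = -70$ ($G{\left(A \right)} = - \frac{3}{2} + \frac{-60 - 77}{2} = - \frac{3}{2} + \frac{1}{2} \left(-137\right) = - \frac{3}{2} - \frac{137}{2} = -70$)
$M = -210$ ($M = -8 - 202 = -210$)
$Z{\left(U,D \right)} = - 210 D$
$\frac{G{\left(276 \right)}}{Z{\left(-29,274 \right)}} = - \frac{70}{\left(-210\right) 274} = - \frac{70}{-57540} = \left(-70\right) \left(- \frac{1}{57540}\right) = \frac{1}{822}$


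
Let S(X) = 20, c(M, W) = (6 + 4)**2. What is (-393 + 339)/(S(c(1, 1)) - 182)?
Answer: 1/3 ≈ 0.33333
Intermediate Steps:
c(M, W) = 100 (c(M, W) = 10**2 = 100)
(-393 + 339)/(S(c(1, 1)) - 182) = (-393 + 339)/(20 - 182) = -54/(-162) = -54*(-1/162) = 1/3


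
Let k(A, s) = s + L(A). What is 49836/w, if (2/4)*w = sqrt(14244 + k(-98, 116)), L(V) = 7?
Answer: 8306*sqrt(14367)/4789 ≈ 207.89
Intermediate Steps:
k(A, s) = 7 + s (k(A, s) = s + 7 = 7 + s)
w = 2*sqrt(14367) (w = 2*sqrt(14244 + (7 + 116)) = 2*sqrt(14244 + 123) = 2*sqrt(14367) ≈ 239.72)
49836/w = 49836/((2*sqrt(14367))) = 49836*(sqrt(14367)/28734) = 8306*sqrt(14367)/4789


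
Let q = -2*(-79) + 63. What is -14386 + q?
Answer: -14165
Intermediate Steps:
q = 221 (q = 158 + 63 = 221)
-14386 + q = -14386 + 221 = -14165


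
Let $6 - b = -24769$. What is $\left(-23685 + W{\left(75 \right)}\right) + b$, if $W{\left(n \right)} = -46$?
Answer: $1044$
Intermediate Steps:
$b = 24775$ ($b = 6 - -24769 = 6 + 24769 = 24775$)
$\left(-23685 + W{\left(75 \right)}\right) + b = \left(-23685 - 46\right) + 24775 = -23731 + 24775 = 1044$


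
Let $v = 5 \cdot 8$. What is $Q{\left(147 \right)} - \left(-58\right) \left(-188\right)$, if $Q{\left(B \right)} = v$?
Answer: $-10864$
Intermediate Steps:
$v = 40$
$Q{\left(B \right)} = 40$
$Q{\left(147 \right)} - \left(-58\right) \left(-188\right) = 40 - \left(-58\right) \left(-188\right) = 40 - 10904 = -10864$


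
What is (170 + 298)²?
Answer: 219024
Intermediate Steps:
(170 + 298)² = 468² = 219024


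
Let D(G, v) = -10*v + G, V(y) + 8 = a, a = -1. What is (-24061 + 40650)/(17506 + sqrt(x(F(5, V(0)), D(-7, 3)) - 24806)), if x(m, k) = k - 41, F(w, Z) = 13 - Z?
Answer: 145203517/153242460 - 16589*I*sqrt(6221)/153242460 ≈ 0.94754 - 0.0085383*I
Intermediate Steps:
V(y) = -9 (V(y) = -8 - 1 = -9)
D(G, v) = G - 10*v
x(m, k) = -41 + k
(-24061 + 40650)/(17506 + sqrt(x(F(5, V(0)), D(-7, 3)) - 24806)) = (-24061 + 40650)/(17506 + sqrt((-41 + (-7 - 10*3)) - 24806)) = 16589/(17506 + sqrt((-41 + (-7 - 30)) - 24806)) = 16589/(17506 + sqrt((-41 - 37) - 24806)) = 16589/(17506 + sqrt(-78 - 24806)) = 16589/(17506 + sqrt(-24884)) = 16589/(17506 + 2*I*sqrt(6221))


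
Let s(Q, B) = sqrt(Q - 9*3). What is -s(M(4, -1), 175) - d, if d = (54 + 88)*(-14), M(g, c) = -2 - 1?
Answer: 1988 - I*sqrt(30) ≈ 1988.0 - 5.4772*I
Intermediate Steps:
M(g, c) = -3
s(Q, B) = sqrt(-27 + Q) (s(Q, B) = sqrt(Q - 27) = sqrt(-27 + Q))
d = -1988 (d = 142*(-14) = -1988)
-s(M(4, -1), 175) - d = -sqrt(-27 - 3) - 1*(-1988) = -sqrt(-30) + 1988 = -I*sqrt(30) + 1988 = 1988 - I*sqrt(30)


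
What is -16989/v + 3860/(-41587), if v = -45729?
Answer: 176669201/633910641 ≈ 0.27870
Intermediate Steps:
-16989/v + 3860/(-41587) = -16989/(-45729) + 3860/(-41587) = -16989*(-1/45729) + 3860*(-1/41587) = 5663/15243 - 3860/41587 = 176669201/633910641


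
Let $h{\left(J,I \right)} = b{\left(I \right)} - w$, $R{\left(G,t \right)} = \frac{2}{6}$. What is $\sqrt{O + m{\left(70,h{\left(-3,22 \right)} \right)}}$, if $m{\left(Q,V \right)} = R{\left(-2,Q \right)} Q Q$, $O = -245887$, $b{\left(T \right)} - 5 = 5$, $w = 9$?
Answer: $\frac{i \sqrt{2198283}}{3} \approx 494.22 i$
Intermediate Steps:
$b{\left(T \right)} = 10$ ($b{\left(T \right)} = 5 + 5 = 10$)
$R{\left(G,t \right)} = \frac{1}{3}$ ($R{\left(G,t \right)} = 2 \cdot \frac{1}{6} = \frac{1}{3}$)
$h{\left(J,I \right)} = 1$ ($h{\left(J,I \right)} = 10 - 9 = 1$)
$m{\left(Q,V \right)} = \frac{Q^{2}}{3}$ ($m{\left(Q,V \right)} = \frac{Q}{3} Q = \frac{Q^{2}}{3}$)
$\sqrt{O + m{\left(70,h{\left(-3,22 \right)} \right)}} = \sqrt{-245887 + \frac{70^{2}}{3}} = \sqrt{-245887 + \frac{1}{3} \cdot 4900} = \sqrt{-245887 + \frac{4900}{3}} = \sqrt{- \frac{732761}{3}} = \frac{i \sqrt{2198283}}{3}$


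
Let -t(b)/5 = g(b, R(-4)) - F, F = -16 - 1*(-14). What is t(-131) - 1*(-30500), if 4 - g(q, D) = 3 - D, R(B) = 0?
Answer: 30485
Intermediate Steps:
g(q, D) = 1 + D (g(q, D) = 4 - (3 - D) = 4 + (-3 + D) = 1 + D)
F = -2 (F = -16 + 14 = -2)
t(b) = -15 (t(b) = -5*((1 + 0) - 1*(-2)) = -5*(1 + 2) = -5*3 = -15)
t(-131) - 1*(-30500) = -15 - 1*(-30500) = -15 + 30500 = 30485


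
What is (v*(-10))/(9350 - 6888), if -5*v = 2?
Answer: 2/1231 ≈ 0.0016247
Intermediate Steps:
v = -⅖ (v = -⅕*2 = -⅖ ≈ -0.40000)
(v*(-10))/(9350 - 6888) = (-⅖*(-10))/(9350 - 6888) = 4/2462 = (1/2462)*4 = 2/1231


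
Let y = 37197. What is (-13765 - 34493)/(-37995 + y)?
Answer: 1149/19 ≈ 60.474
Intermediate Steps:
(-13765 - 34493)/(-37995 + y) = (-13765 - 34493)/(-37995 + 37197) = -48258/(-798) = -48258*(-1/798) = 1149/19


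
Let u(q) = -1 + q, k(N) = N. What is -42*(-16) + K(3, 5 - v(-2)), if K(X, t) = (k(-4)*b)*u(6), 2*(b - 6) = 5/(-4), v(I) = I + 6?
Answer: 1129/2 ≈ 564.50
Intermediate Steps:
v(I) = 6 + I
b = 43/8 (b = 6 + (5/(-4))/2 = 6 + (5*(-1/4))/2 = 6 + (1/2)*(-5/4) = 6 - 5/8 = 43/8 ≈ 5.3750)
K(X, t) = -215/2 (K(X, t) = (-4*43/8)*(-1 + 6) = -43/2*5 = -215/2)
-42*(-16) + K(3, 5 - v(-2)) = -42*(-16) - 215/2 = 672 - 215/2 = 1129/2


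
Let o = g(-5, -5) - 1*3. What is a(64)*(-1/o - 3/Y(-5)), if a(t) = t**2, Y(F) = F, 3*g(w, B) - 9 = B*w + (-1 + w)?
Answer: 172032/95 ≈ 1810.9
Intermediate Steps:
g(w, B) = 8/3 + w/3 + B*w/3 (g(w, B) = 3 + (B*w + (-1 + w))/3 = 3 + (-1 + w + B*w)/3 = 3 + (-1/3 + w/3 + B*w/3) = 8/3 + w/3 + B*w/3)
o = 19/3 (o = (8/3 + (1/3)*(-5) + (1/3)*(-5)*(-5)) - 1*3 = (8/3 - 5/3 + 25/3) - 3 = 28/3 - 3 = 19/3 ≈ 6.3333)
a(64)*(-1/o - 3/Y(-5)) = 64**2*(-1/19/3 - 3/(-5)) = 4096*(-1*3/19 - 3*(-1/5)) = 4096*(-3/19 + 3/5) = 4096*(42/95) = 172032/95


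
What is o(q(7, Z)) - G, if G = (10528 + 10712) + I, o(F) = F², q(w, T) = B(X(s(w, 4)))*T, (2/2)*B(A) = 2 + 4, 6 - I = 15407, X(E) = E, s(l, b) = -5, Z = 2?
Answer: -5695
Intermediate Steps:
I = -15401 (I = 6 - 1*15407 = 6 - 15407 = -15401)
B(A) = 6 (B(A) = 2 + 4 = 6)
q(w, T) = 6*T
G = 5839 (G = (10528 + 10712) - 15401 = 21240 - 15401 = 5839)
o(q(7, Z)) - G = (6*2)² - 1*5839 = 12² - 5839 = 144 - 5839 = -5695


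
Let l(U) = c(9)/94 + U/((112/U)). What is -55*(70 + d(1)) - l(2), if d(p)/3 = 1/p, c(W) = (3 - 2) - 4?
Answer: -5283745/1316 ≈ -4015.0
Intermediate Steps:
c(W) = -3 (c(W) = 1 - 4 = -3)
d(p) = 3/p
l(U) = -3/94 + U²/112 (l(U) = -3/94 + U/((112/U)) = -3*1/94 + U*(U/112) = -3/94 + U²/112)
-55*(70 + d(1)) - l(2) = -55*(70 + 3/1) - (-3/94 + (1/112)*2²) = -55*(70 + 3*1) - (-3/94 + (1/112)*4) = -55*(70 + 3) - (-3/94 + 1/28) = -55*73 - 1*5/1316 = -4015 - 5/1316 = -5283745/1316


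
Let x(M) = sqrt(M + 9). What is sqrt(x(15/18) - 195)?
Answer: sqrt(-7020 + 6*sqrt(354))/6 ≈ 13.852*I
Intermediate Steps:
x(M) = sqrt(9 + M)
sqrt(x(15/18) - 195) = sqrt(sqrt(9 + 15/18) - 195) = sqrt(sqrt(9 + 15*(1/18)) - 195) = sqrt(sqrt(9 + 5/6) - 195) = sqrt(sqrt(59/6) - 195) = sqrt(sqrt(354)/6 - 195) = sqrt(-195 + sqrt(354)/6)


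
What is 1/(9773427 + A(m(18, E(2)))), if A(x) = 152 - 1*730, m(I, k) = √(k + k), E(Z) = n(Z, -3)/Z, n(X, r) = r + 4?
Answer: 1/9772849 ≈ 1.0232e-7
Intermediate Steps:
n(X, r) = 4 + r
E(Z) = 1/Z (E(Z) = (4 - 3)/Z = 1/Z)
m(I, k) = √2*√k (m(I, k) = √(2*k) = √2*√k)
A(x) = -578 (A(x) = 152 - 730 = -578)
1/(9773427 + A(m(18, E(2)))) = 1/(9773427 - 578) = 1/9772849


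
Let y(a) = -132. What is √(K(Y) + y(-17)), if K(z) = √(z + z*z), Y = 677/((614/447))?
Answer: √(-49763472 + 614*√91764067227)/614 ≈ 19.010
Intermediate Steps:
Y = 302619/614 (Y = 677/((614*(1/447))) = 677/(614/447) = 677*(447/614) = 302619/614 ≈ 492.86)
K(z) = √(z + z²)
√(K(Y) + y(-17)) = √(√(302619*(1 + 302619/614)/614) - 132) = √(√((302619/614)*(303233/614)) - 132) = √(√(91764067227/376996) - 132) = √(√91764067227/614 - 132) = √(-132 + √91764067227/614)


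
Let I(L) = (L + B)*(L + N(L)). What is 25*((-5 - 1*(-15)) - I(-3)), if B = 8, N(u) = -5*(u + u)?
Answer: -3125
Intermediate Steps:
N(u) = -10*u
I(L) = -9*L*(8 + L) (I(L) = (L + 8)*(L - 10*L) = (8 + L)*(-9*L) = -9*L*(8 + L))
25*((-5 - 1*(-15)) - I(-3)) = 25*((-5 - 1*(-15)) - 9*(-3)*(-8 - 1*(-3))) = 25*((-5 + 15) - 9*(-3)*(-8 + 3)) = 25*(10 - 9*(-3)*(-5)) = 25*(10 - 1*135) = 25*(10 - 135) = 25*(-125) = -3125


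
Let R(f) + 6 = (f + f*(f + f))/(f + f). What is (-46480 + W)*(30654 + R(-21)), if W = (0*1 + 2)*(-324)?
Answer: -1443412820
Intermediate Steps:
W = -648 (W = (0 + 2)*(-324) = 2*(-324) = -648)
R(f) = -6 + (f + 2*f²)/(2*f) (R(f) = -6 + (f + f*(f + f))/(f + f) = -6 + (f + f*(2*f))/((2*f)) = -6 + (f + 2*f²)*(1/(2*f)) = -6 + (f + 2*f²)/(2*f))
(-46480 + W)*(30654 + R(-21)) = (-46480 - 648)*(30654 + (-11/2 - 21)) = -47128*(30654 - 53/2) = -47128*61255/2 = -1443412820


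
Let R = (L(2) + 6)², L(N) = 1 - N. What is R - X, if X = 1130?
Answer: -1105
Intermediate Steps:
R = 25 (R = ((1 - 1*2) + 6)² = ((1 - 2) + 6)² = (-1 + 6)² = 5² = 25)
R - X = 25 - 1*1130 = 25 - 1130 = -1105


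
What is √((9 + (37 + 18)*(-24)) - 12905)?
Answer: 2*I*√3554 ≈ 119.23*I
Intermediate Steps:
√((9 + (37 + 18)*(-24)) - 12905) = √((9 + 55*(-24)) - 12905) = √((9 - 1320) - 12905) = √(-1311 - 12905) = √(-14216) = 2*I*√3554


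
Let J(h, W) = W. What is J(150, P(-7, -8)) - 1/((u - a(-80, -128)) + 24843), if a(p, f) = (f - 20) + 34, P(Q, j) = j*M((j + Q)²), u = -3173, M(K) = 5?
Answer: -871361/21784 ≈ -40.000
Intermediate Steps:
P(Q, j) = 5*j (P(Q, j) = j*5 = 5*j)
a(p, f) = 14 + f (a(p, f) = (-20 + f) + 34 = 14 + f)
J(150, P(-7, -8)) - 1/((u - a(-80, -128)) + 24843) = 5*(-8) - 1/((-3173 - (14 - 128)) + 24843) = -40 - 1/((-3173 - 1*(-114)) + 24843) = -40 - 1/((-3173 + 114) + 24843) = -40 - 1/(-3059 + 24843) = -40 - 1/21784 = -871361/21784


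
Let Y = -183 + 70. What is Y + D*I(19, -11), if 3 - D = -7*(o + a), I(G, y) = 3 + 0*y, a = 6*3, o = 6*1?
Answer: 400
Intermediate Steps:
o = 6
a = 18
I(G, y) = 3 (I(G, y) = 3 + 0 = 3)
Y = -113
D = 171 (D = 3 - (-7)*(6 + 18) = 3 - (-7)*24 = 3 - 1*(-168) = 3 + 168 = 171)
Y + D*I(19, -11) = -113 + 171*3 = -113 + 513 = 400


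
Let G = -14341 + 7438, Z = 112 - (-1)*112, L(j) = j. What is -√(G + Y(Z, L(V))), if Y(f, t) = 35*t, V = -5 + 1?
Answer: -I*√7043 ≈ -83.923*I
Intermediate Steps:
V = -4
Z = 224 (Z = 112 - 1*(-112) = 112 + 112 = 224)
G = -6903
-√(G + Y(Z, L(V))) = -√(-6903 + 35*(-4)) = -√(-6903 - 140) = -√(-7043) = -I*√7043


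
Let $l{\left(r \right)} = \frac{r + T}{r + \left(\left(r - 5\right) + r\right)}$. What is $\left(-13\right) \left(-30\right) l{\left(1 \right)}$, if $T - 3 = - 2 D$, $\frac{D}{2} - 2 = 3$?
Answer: $3120$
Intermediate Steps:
$D = 10$ ($D = 4 + 2 \cdot 3 = 4 + 6 = 10$)
$T = -17$ ($T = 3 - 20 = -17$)
$l{\left(r \right)} = \frac{-17 + r}{-5 + 3 r}$ ($l{\left(r \right)} = \frac{r - 17}{r + \left(\left(r - 5\right) + r\right)} = \frac{-17 + r}{r + \left(\left(-5 + r\right) + r\right)} = \frac{-17 + r}{r + \left(-5 + 2 r\right)} = \frac{-17 + r}{-5 + 3 r}$)
$\left(-13\right) \left(-30\right) l{\left(1 \right)} = \left(-13\right) \left(-30\right) \frac{-17 + 1}{-5 + 3 \cdot 1} = 390 \frac{1}{-5 + 3} \left(-16\right) = 390 \frac{1}{-2} \left(-16\right) = 390 \left(\left(- \frac{1}{2}\right) \left(-16\right)\right) = 390 \cdot 8 = 3120$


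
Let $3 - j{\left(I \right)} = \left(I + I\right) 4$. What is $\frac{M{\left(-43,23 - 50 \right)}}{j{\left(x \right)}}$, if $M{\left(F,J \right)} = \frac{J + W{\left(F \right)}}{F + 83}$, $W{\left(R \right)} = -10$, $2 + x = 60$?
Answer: $\frac{37}{18440} \approx 0.0020065$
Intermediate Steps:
$x = 58$ ($x = -2 + 60 = 58$)
$j{\left(I \right)} = 3 - 8 I$ ($j{\left(I \right)} = 3 - \left(I + I\right) 4 = 3 - 2 I 4 = 3 - 8 I$)
$M{\left(F,J \right)} = \frac{-10 + J}{83 + F}$ ($M{\left(F,J \right)} = \frac{J - 10}{F + 83} = \frac{-10 + J}{83 + F}$)
$\frac{M{\left(-43,23 - 50 \right)}}{j{\left(x \right)}} = \frac{\frac{1}{83 - 43} \left(-10 + \left(23 - 50\right)\right)}{3 - 464} = \frac{\frac{1}{40} \left(-10 + \left(23 - 50\right)\right)}{3 - 464} = \frac{\frac{1}{40} \left(-10 - 27\right)}{-461} = \frac{1}{40} \left(-37\right) \left(- \frac{1}{461}\right) = \left(- \frac{37}{40}\right) \left(- \frac{1}{461}\right) = \frac{37}{18440}$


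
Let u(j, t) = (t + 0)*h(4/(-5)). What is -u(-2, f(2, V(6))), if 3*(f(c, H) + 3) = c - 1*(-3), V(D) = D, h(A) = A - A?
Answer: 0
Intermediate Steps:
h(A) = 0
f(c, H) = -2 + c/3 (f(c, H) = -3 + (c - 1*(-3))/3 = -3 + (c + 3)/3 = -3 + (3 + c)/3 = -3 + (1 + c/3) = -2 + c/3)
u(j, t) = 0 (u(j, t) = (t + 0)*0 = t*0 = 0)
-u(-2, f(2, V(6))) = -1*0 = 0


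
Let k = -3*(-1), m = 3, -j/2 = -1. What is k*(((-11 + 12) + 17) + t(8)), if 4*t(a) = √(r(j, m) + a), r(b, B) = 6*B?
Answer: 54 + 3*√26/4 ≈ 57.824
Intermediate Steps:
j = 2 (j = -2*(-1) = 2)
k = 3
t(a) = √(18 + a)/4 (t(a) = √(6*3 + a)/4 = √(18 + a)/4)
k*(((-11 + 12) + 17) + t(8)) = 3*(((-11 + 12) + 17) + √(18 + 8)/4) = 3*((1 + 17) + √26/4) = 3*(18 + √26/4) = 54 + 3*√26/4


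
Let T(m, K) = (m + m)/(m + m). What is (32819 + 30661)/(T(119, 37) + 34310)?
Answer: 21160/11437 ≈ 1.8501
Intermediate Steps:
T(m, K) = 1 (T(m, K) = (2*m)/((2*m)) = (2*m)*(1/(2*m)) = 1)
(32819 + 30661)/(T(119, 37) + 34310) = (32819 + 30661)/(1 + 34310) = 63480/34311 = 63480*(1/34311) = 21160/11437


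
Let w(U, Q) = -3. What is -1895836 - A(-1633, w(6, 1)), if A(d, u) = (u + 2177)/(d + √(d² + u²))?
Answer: -20612666/9 - 2174*√2666698/9 ≈ -2.6848e+6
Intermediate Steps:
A(d, u) = (2177 + u)/(d + √(d² + u²))
-1895836 - A(-1633, w(6, 1)) = -1895836 - (2177 - 3)/(-1633 + √((-1633)² + (-3)²)) = -1895836 - 2174/(-1633 + √(2666689 + 9)) = -1895836 - 2174/(-1633 + √2666698)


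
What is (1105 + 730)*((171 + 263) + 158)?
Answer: 1086320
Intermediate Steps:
(1105 + 730)*((171 + 263) + 158) = 1835*(434 + 158) = 1835*592 = 1086320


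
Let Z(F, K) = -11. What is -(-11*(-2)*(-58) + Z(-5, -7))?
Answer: 1287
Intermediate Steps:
-(-11*(-2)*(-58) + Z(-5, -7)) = -(-11*(-2)*(-58) - 11) = -(22*(-58) - 11) = -(-1276 - 11) = -1*(-1287) = 1287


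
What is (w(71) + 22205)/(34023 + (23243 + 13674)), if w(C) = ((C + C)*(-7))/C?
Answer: 22191/70940 ≈ 0.31281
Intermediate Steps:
w(C) = -14 (w(C) = ((2*C)*(-7))/C = (-14*C)/C = -14)
(w(71) + 22205)/(34023 + (23243 + 13674)) = (-14 + 22205)/(34023 + (23243 + 13674)) = 22191/(34023 + 36917) = 22191/70940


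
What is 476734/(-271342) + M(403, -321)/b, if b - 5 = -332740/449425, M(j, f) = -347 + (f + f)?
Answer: -12151910410674/51945305467 ≈ -233.94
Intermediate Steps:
M(j, f) = -347 + 2*f
b = 382877/89885 (b = 5 - 332740/449425 = 5 - 332740*1/449425 = 5 - 66548/89885 = 382877/89885 ≈ 4.2596)
476734/(-271342) + M(403, -321)/b = 476734/(-271342) + (-347 + 2*(-321))/(382877/89885) = 476734*(-1/271342) + (-347 - 642)*(89885/382877) = -238367/135671 - 989*89885/382877 = -238367/135671 - 88896265/382877 = -12151910410674/51945305467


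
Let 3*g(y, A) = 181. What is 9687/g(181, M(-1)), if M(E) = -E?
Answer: 29061/181 ≈ 160.56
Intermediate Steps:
g(y, A) = 181/3 (g(y, A) = (⅓)*181 = 181/3)
9687/g(181, M(-1)) = 9687/(181/3) = 9687*(3/181) = 29061/181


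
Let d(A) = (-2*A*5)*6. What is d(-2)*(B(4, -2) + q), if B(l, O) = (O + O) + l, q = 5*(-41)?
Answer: -24600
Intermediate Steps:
q = -205
B(l, O) = l + 2*O (B(l, O) = 2*O + l = l + 2*O)
d(A) = -60*A (d(A) = -10*A*6 = -60*A)
d(-2)*(B(4, -2) + q) = (-60*(-2))*((4 + 2*(-2)) - 205) = 120*((4 - 4) - 205) = 120*(0 - 205) = 120*(-205) = -24600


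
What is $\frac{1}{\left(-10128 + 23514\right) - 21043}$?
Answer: $- \frac{1}{7657} \approx -0.0001306$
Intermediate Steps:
$\frac{1}{\left(-10128 + 23514\right) - 21043} = \frac{1}{13386 - 21043} = \frac{1}{-7657} = - \frac{1}{7657}$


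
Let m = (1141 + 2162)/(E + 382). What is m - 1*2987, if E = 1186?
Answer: -4680313/1568 ≈ -2984.9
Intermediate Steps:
m = 3303/1568 (m = (1141 + 2162)/(1186 + 382) = 3303/1568 ≈ 2.1065)
m - 1*2987 = 3303/1568 - 1*2987 = 3303/1568 - 2987 = -4680313/1568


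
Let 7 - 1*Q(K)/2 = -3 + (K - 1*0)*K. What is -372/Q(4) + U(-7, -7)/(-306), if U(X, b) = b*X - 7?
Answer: 1574/51 ≈ 30.863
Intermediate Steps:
U(X, b) = -7 + X*b (U(X, b) = X*b - 7 = -7 + X*b)
Q(K) = 20 - 2*K² (Q(K) = 14 - 2*(-3 + (K - 1*0)*K) = 14 - 2*(-3 + (K + 0)*K) = 14 - 2*(-3 + K*K) = 14 - 2*(-3 + K²) = 14 + (6 - 2*K²) = 20 - 2*K²)
-372/Q(4) + U(-7, -7)/(-306) = -372/(20 - 2*4²) + (-7 - 7*(-7))/(-306) = -372/(20 - 2*16) + (-7 + 49)*(-1/306) = -372/(20 - 32) + 42*(-1/306) = -372/(-12) - 7/51 = -372*(-1/12) - 7/51 = 31 - 7/51 = 1574/51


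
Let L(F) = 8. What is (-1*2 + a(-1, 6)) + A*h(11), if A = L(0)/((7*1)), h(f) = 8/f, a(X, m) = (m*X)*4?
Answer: -1938/77 ≈ -25.169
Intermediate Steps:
a(X, m) = 4*X*m (a(X, m) = (X*m)*4 = 4*X*m)
A = 8/7 (A = 8/((7*1)) = 8/7 ≈ 1.1429)
(-1*2 + a(-1, 6)) + A*h(11) = (-1*2 + 4*(-1)*6) + 8*(8/11)/7 = (-2 - 24) + 8*(8*(1/11))/7 = -26 + (8/7)*(8/11) = -26 + 64/77 = -1938/77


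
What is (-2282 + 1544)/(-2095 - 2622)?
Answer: 738/4717 ≈ 0.15646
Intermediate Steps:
(-2282 + 1544)/(-2095 - 2622) = -738/(-4717) = -738*(-1/4717) = 738/4717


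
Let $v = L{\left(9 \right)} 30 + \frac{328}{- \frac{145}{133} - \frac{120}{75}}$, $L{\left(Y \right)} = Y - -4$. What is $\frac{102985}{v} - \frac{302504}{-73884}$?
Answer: $\frac{687873912211}{1771701378} \approx 388.26$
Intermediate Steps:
$L{\left(Y \right)} = 4 + Y$ ($L{\left(Y \right)} = Y + 4 = 4 + Y$)
$v = \frac{479590}{1789}$ ($v = \left(4 + 9\right) 30 + \frac{328}{- \frac{145}{133} - \frac{120}{75}} = 13 \cdot 30 + \frac{328}{\left(-145\right) \frac{1}{133} - \frac{8}{5}} = 390 + \frac{328}{- \frac{145}{133} - \frac{8}{5}} = 390 + \frac{328}{- \frac{1789}{665}} = 390 + 328 \left(- \frac{665}{1789}\right) = 390 - \frac{218120}{1789} = \frac{479590}{1789} \approx 268.08$)
$\frac{102985}{v} - \frac{302504}{-73884} = \frac{102985}{\frac{479590}{1789}} - \frac{302504}{-73884} = 102985 \cdot \frac{1789}{479590} - - \frac{75626}{18471} = \frac{36848033}{95918} + \frac{75626}{18471} = \frac{687873912211}{1771701378}$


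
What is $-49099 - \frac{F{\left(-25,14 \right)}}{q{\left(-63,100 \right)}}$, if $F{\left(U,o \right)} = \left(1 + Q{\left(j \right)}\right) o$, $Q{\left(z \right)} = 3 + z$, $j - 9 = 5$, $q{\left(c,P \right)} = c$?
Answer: $-49095$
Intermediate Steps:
$j = 14$ ($j = 9 + 5 = 14$)
$F{\left(U,o \right)} = 18 o$ ($F{\left(U,o \right)} = \left(1 + \left(3 + 14\right)\right) o = \left(1 + 17\right) o = 18 o$)
$-49099 - \frac{F{\left(-25,14 \right)}}{q{\left(-63,100 \right)}} = -49099 - \frac{18 \cdot 14}{-63} = -49099 - 252 \left(- \frac{1}{63}\right) = -49099 - -4 = -49099 + 4 = -49095$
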